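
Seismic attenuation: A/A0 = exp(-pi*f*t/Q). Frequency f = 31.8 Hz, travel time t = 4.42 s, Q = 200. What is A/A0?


pi*f*t/Q = pi*31.8*4.42/200 = 2.207848
A/A0 = exp(-2.207848) = 0.109937

0.109937


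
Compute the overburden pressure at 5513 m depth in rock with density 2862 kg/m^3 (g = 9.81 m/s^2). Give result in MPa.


P = rho * g * z / 1e6
= 2862 * 9.81 * 5513 / 1e6
= 154784200.86 / 1e6
= 154.7842 MPa

154.7842


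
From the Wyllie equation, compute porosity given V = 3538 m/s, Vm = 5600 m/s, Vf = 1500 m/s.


1/V - 1/Vm = 1/3538 - 1/5600 = 0.00010407
1/Vf - 1/Vm = 1/1500 - 1/5600 = 0.0004881
phi = 0.00010407 / 0.0004881 = 0.2132

0.2132


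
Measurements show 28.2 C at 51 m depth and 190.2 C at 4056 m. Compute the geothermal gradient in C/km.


dT = 190.2 - 28.2 = 162.0 C
dz = 4056 - 51 = 4005 m
gradient = dT/dz * 1000 = 162.0/4005 * 1000 = 40.4494 C/km

40.4494


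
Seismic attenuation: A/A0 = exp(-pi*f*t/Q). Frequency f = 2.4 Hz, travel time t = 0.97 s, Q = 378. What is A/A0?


pi*f*t/Q = pi*2.4*0.97/378 = 0.019348
A/A0 = exp(-0.019348) = 0.980838

0.980838


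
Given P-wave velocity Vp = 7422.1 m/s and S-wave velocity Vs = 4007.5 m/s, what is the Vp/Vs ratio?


Vp/Vs = 7422.1 / 4007.5
= 1.8521

1.8521


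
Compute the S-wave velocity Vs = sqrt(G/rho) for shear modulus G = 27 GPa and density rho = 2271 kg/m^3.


Convert G to Pa: G = 27e9 Pa
Compute G/rho = 27e9 / 2271 = 11889035.6671
Vs = sqrt(11889035.6671) = 3448.05 m/s

3448.05


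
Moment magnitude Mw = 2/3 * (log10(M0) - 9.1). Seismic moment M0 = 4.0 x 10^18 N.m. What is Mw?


log10(M0) = log10(4.0 x 10^18) = 18.6021
Mw = 2/3 * (18.6021 - 9.1)
= 2/3 * 9.5021
= 6.33

6.33


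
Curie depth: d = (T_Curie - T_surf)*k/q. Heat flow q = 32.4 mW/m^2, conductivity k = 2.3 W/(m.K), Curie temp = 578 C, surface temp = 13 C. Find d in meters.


T_Curie - T_surf = 578 - 13 = 565 C
Convert q to W/m^2: 32.4 mW/m^2 = 0.0324 W/m^2
d = 565 * 2.3 / 0.0324 = 40108.02 m

40108.02


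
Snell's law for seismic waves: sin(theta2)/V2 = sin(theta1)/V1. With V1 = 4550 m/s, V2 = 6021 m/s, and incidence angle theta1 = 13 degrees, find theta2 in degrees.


sin(theta1) = sin(13 deg) = 0.224951
sin(theta2) = V2/V1 * sin(theta1) = 6021/4550 * 0.224951 = 0.297677
theta2 = arcsin(0.297677) = 17.3181 degrees

17.3181


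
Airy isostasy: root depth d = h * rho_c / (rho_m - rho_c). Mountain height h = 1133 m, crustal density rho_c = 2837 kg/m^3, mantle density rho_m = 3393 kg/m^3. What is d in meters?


rho_m - rho_c = 3393 - 2837 = 556
d = 1133 * 2837 / 556
= 3214321 / 556
= 5781.15 m

5781.15


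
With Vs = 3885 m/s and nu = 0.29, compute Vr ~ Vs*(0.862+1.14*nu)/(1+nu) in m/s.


Numerator factor = 0.862 + 1.14*0.29 = 1.1926
Denominator = 1 + 0.29 = 1.29
Vr = 3885 * 1.1926 / 1.29 = 3591.67 m/s

3591.67


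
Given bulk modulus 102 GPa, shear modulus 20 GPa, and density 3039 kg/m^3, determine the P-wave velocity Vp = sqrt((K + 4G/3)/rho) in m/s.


First compute the effective modulus:
K + 4G/3 = 102e9 + 4*20e9/3 = 128666666666.67 Pa
Then divide by density:
128666666666.67 / 3039 = 42338488.5379 Pa/(kg/m^3)
Take the square root:
Vp = sqrt(42338488.5379) = 6506.8 m/s

6506.8


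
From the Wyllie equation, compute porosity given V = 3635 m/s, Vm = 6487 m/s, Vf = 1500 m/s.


1/V - 1/Vm = 1/3635 - 1/6487 = 0.00012095
1/Vf - 1/Vm = 1/1500 - 1/6487 = 0.00051251
phi = 0.00012095 / 0.00051251 = 0.236

0.236


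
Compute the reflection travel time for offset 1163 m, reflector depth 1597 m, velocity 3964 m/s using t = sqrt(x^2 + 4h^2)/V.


x^2 + 4h^2 = 1163^2 + 4*1597^2 = 1352569 + 10201636 = 11554205
sqrt(11554205) = 3399.1477
t = 3399.1477 / 3964 = 0.8575 s

0.8575


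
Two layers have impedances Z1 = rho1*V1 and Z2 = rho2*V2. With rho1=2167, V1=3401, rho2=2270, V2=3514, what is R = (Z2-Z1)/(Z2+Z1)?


Z1 = 2167 * 3401 = 7369967
Z2 = 2270 * 3514 = 7976780
R = (7976780 - 7369967) / (7976780 + 7369967) = 606813 / 15346747 = 0.0395

0.0395


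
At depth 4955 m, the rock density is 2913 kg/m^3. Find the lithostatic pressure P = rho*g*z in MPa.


P = rho * g * z / 1e6
= 2913 * 9.81 * 4955 / 1e6
= 141596706.15 / 1e6
= 141.5967 MPa

141.5967


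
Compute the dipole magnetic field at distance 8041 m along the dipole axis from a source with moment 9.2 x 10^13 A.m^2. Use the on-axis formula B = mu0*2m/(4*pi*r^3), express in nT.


m = 9.2 x 10^13 = 92000000000000 A.m^2
2m = 184000000000000 A.m^2
r^3 = 8041^3 = 519912412921
B = (4pi*10^-7) * 184000000000000 / (4*pi * 519912412921) * 1e9
= 231221219.304209 / 6533412067771.03 * 1e9
= 35390.5765 nT

35390.5765


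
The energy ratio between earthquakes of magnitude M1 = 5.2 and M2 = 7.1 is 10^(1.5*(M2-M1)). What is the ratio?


M2 - M1 = 7.1 - 5.2 = 1.9
1.5 * 1.9 = 2.85
ratio = 10^2.85 = 707.95

707.95


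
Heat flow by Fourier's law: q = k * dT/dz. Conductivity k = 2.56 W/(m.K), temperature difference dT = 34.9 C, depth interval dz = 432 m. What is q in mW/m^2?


q = k * dT / dz * 1000
= 2.56 * 34.9 / 432 * 1000
= 0.206815 * 1000
= 206.8148 mW/m^2

206.8148


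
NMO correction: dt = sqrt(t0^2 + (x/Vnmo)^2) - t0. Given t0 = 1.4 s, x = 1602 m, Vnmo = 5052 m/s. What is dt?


x/Vnmo = 1602/5052 = 0.317102
(x/Vnmo)^2 = 0.100554
t0^2 = 1.96
sqrt(1.96 + 0.100554) = 1.435463
dt = 1.435463 - 1.4 = 0.035463

0.035463


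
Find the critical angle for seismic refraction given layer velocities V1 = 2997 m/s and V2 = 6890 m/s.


V1/V2 = 2997/6890 = 0.434978
theta_c = arcsin(0.434978) = 25.7839 degrees

25.7839


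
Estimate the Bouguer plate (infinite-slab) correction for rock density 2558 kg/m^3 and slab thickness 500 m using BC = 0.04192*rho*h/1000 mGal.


BC = 0.04192 * rho * h / 1000
= 0.04192 * 2558 * 500 / 1000
= 53.6157 mGal

53.6157


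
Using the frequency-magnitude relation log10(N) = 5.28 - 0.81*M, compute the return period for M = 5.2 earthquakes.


log10(N) = 5.28 - 0.81*5.2 = 1.068
N = 10^1.068 = 11.694994
T = 1/N = 1/11.694994 = 0.0855 years

0.0855


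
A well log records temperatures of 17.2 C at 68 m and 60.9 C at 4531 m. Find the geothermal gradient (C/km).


dT = 60.9 - 17.2 = 43.7 C
dz = 4531 - 68 = 4463 m
gradient = dT/dz * 1000 = 43.7/4463 * 1000 = 9.7916 C/km

9.7916


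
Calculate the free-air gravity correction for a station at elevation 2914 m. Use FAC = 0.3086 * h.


FAC = 0.3086 * h
= 0.3086 * 2914
= 899.2604 mGal

899.2604


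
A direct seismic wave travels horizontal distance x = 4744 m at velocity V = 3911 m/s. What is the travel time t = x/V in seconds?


t = x / V
= 4744 / 3911
= 1.213 s

1.213


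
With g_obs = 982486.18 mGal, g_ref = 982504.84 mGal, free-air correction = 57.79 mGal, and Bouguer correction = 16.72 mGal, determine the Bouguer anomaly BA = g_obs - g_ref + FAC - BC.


BA = g_obs - g_ref + FAC - BC
= 982486.18 - 982504.84 + 57.79 - 16.72
= 22.41 mGal

22.41


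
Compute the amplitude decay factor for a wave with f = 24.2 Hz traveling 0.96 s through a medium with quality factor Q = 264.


pi*f*t/Q = pi*24.2*0.96/264 = 0.27646
A/A0 = exp(-0.27646) = 0.758464

0.758464


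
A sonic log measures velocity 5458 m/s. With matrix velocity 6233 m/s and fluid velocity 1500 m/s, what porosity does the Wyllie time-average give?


1/V - 1/Vm = 1/5458 - 1/6233 = 2.278e-05
1/Vf - 1/Vm = 1/1500 - 1/6233 = 0.00050623
phi = 2.278e-05 / 0.00050623 = 0.045

0.045


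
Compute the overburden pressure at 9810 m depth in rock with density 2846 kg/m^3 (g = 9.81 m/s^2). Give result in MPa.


P = rho * g * z / 1e6
= 2846 * 9.81 * 9810 / 1e6
= 273887940.6 / 1e6
= 273.8879 MPa

273.8879


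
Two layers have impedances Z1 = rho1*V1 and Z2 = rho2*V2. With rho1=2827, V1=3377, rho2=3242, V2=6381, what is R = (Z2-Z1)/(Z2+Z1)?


Z1 = 2827 * 3377 = 9546779
Z2 = 3242 * 6381 = 20687202
R = (20687202 - 9546779) / (20687202 + 9546779) = 11140423 / 30233981 = 0.3685

0.3685


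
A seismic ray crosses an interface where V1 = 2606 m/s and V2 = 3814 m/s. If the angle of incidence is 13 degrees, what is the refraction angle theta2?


sin(theta1) = sin(13 deg) = 0.224951
sin(theta2) = V2/V1 * sin(theta1) = 3814/2606 * 0.224951 = 0.329226
theta2 = arcsin(0.329226) = 19.2218 degrees

19.2218


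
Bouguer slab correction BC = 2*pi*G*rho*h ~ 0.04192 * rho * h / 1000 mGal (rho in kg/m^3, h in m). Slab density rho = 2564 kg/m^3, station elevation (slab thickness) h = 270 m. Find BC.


BC = 0.04192 * rho * h / 1000
= 0.04192 * 2564 * 270 / 1000
= 29.0204 mGal

29.0204


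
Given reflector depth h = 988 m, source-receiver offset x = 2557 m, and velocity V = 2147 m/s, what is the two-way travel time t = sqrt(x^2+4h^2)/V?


x^2 + 4h^2 = 2557^2 + 4*988^2 = 6538249 + 3904576 = 10442825
sqrt(10442825) = 3231.536
t = 3231.536 / 2147 = 1.5051 s

1.5051


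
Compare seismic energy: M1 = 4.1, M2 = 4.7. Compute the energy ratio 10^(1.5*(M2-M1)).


M2 - M1 = 4.7 - 4.1 = 0.6
1.5 * 0.6 = 0.9
ratio = 10^0.9 = 7.94

7.94


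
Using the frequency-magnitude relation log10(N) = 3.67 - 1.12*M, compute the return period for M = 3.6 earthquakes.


log10(N) = 3.67 - 1.12*3.6 = -0.362
N = 10^-0.362 = 0.43451
T = 1/N = 1/0.43451 = 2.3014 years

2.3014


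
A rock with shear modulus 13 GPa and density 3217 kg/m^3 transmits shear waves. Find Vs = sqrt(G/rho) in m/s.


Convert G to Pa: G = 13e9 Pa
Compute G/rho = 13e9 / 3217 = 4041032.0174
Vs = sqrt(4041032.0174) = 2010.23 m/s

2010.23


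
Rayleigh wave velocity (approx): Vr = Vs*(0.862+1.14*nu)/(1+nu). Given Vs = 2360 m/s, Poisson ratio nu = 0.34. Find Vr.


Numerator factor = 0.862 + 1.14*0.34 = 1.2496
Denominator = 1 + 0.34 = 1.34
Vr = 2360 * 1.2496 / 1.34 = 2200.79 m/s

2200.79


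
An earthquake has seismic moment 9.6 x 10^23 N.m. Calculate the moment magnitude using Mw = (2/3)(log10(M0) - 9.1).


log10(M0) = log10(9.6 x 10^23) = 23.9823
Mw = 2/3 * (23.9823 - 9.1)
= 2/3 * 14.8823
= 9.92

9.92


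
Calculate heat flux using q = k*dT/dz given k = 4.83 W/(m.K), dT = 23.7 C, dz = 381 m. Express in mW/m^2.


q = k * dT / dz * 1000
= 4.83 * 23.7 / 381 * 1000
= 0.300449 * 1000
= 300.4488 mW/m^2

300.4488


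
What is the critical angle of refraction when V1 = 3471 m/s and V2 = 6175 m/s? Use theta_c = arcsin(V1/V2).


V1/V2 = 3471/6175 = 0.562105
theta_c = arcsin(0.562105) = 34.2015 degrees

34.2015


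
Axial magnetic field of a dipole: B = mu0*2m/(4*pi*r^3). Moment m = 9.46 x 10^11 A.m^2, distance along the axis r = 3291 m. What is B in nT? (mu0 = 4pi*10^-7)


m = 9.46 x 10^11 = 946000000000 A.m^2
2m = 1892000000000 A.m^2
r^3 = 3291^3 = 35643771171
B = (4pi*10^-7) * 1892000000000 / (4*pi * 35643771171) * 1e9
= 2377557.320237 / 447912838628.2 * 1e9
= 5308.0803 nT

5308.0803


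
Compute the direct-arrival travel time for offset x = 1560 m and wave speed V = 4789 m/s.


t = x / V
= 1560 / 4789
= 0.3257 s

0.3257


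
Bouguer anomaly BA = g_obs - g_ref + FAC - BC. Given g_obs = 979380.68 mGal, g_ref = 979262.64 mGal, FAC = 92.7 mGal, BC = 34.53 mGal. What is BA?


BA = g_obs - g_ref + FAC - BC
= 979380.68 - 979262.64 + 92.7 - 34.53
= 176.21 mGal

176.21


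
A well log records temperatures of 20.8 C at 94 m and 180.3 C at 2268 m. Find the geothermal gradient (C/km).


dT = 180.3 - 20.8 = 159.5 C
dz = 2268 - 94 = 2174 m
gradient = dT/dz * 1000 = 159.5/2174 * 1000 = 73.3671 C/km

73.3671


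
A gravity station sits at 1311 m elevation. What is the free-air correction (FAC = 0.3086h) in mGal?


FAC = 0.3086 * h
= 0.3086 * 1311
= 404.5746 mGal

404.5746


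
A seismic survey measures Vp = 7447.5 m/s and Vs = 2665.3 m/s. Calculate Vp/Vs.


Vp/Vs = 7447.5 / 2665.3
= 2.7942

2.7942


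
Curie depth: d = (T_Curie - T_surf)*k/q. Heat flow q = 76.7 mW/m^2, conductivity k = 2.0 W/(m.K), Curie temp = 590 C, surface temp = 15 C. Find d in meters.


T_Curie - T_surf = 590 - 15 = 575 C
Convert q to W/m^2: 76.7 mW/m^2 = 0.0767 W/m^2
d = 575 * 2.0 / 0.0767 = 14993.48 m

14993.48


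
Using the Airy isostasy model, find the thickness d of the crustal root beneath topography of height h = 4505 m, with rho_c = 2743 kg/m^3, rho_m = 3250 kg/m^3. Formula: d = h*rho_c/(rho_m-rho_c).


rho_m - rho_c = 3250 - 2743 = 507
d = 4505 * 2743 / 507
= 12357215 / 507
= 24373.21 m

24373.21


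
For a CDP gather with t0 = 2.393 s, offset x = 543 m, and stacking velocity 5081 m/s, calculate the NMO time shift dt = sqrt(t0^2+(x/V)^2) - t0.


x/Vnmo = 543/5081 = 0.106869
(x/Vnmo)^2 = 0.011421
t0^2 = 5.726449
sqrt(5.726449 + 0.011421) = 2.395385
dt = 2.395385 - 2.393 = 0.002385

0.002385


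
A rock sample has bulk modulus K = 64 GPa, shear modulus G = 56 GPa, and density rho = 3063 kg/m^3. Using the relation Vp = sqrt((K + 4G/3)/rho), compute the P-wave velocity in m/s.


First compute the effective modulus:
K + 4G/3 = 64e9 + 4*56e9/3 = 138666666666.67 Pa
Then divide by density:
138666666666.67 / 3063 = 45271520.296 Pa/(kg/m^3)
Take the square root:
Vp = sqrt(45271520.296) = 6728.41 m/s

6728.41


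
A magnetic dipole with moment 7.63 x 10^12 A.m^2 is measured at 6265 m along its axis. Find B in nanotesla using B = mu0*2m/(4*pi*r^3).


m = 7.63 x 10^12 = 7630000000000 A.m^2
2m = 15260000000000 A.m^2
r^3 = 6265^3 = 245902659625
B = (4pi*10^-7) * 15260000000000 / (4*pi * 245902659625) * 1e9
= 19176281.557512 / 3090103955904.37 * 1e9
= 6205.7076 nT

6205.7076


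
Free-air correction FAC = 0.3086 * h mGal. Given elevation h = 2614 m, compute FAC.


FAC = 0.3086 * h
= 0.3086 * 2614
= 806.6804 mGal

806.6804


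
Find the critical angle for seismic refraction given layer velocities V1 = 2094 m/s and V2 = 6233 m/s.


V1/V2 = 2094/6233 = 0.335954
theta_c = arcsin(0.335954) = 19.6305 degrees

19.6305


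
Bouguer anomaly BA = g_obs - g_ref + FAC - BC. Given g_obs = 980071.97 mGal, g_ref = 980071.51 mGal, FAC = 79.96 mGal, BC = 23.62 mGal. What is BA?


BA = g_obs - g_ref + FAC - BC
= 980071.97 - 980071.51 + 79.96 - 23.62
= 56.8 mGal

56.8


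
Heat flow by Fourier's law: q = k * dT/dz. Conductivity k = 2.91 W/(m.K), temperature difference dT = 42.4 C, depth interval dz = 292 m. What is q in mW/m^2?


q = k * dT / dz * 1000
= 2.91 * 42.4 / 292 * 1000
= 0.422548 * 1000
= 422.5479 mW/m^2

422.5479


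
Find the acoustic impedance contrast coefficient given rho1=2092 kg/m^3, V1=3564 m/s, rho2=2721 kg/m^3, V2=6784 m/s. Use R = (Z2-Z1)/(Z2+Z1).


Z1 = 2092 * 3564 = 7455888
Z2 = 2721 * 6784 = 18459264
R = (18459264 - 7455888) / (18459264 + 7455888) = 11003376 / 25915152 = 0.4246

0.4246


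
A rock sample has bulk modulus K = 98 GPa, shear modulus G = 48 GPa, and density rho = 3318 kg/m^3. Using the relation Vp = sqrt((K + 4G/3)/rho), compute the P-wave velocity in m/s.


First compute the effective modulus:
K + 4G/3 = 98e9 + 4*48e9/3 = 162000000000.0 Pa
Then divide by density:
162000000000.0 / 3318 = 48824593.1284 Pa/(kg/m^3)
Take the square root:
Vp = sqrt(48824593.1284) = 6987.46 m/s

6987.46


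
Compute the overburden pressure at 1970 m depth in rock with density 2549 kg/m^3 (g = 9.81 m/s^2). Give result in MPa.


P = rho * g * z / 1e6
= 2549 * 9.81 * 1970 / 1e6
= 49261209.3 / 1e6
= 49.2612 MPa

49.2612


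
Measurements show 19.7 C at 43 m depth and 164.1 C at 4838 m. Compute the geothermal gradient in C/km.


dT = 164.1 - 19.7 = 144.4 C
dz = 4838 - 43 = 4795 m
gradient = dT/dz * 1000 = 144.4/4795 * 1000 = 30.1147 C/km

30.1147


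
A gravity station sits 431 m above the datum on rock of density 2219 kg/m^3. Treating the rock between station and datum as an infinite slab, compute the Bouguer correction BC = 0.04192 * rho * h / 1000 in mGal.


BC = 0.04192 * rho * h / 1000
= 0.04192 * 2219 * 431 / 1000
= 40.0918 mGal

40.0918


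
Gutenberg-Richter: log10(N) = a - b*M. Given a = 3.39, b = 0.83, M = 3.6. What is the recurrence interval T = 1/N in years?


log10(N) = 3.39 - 0.83*3.6 = 0.402
N = 10^0.402 = 2.523481
T = 1/N = 1/2.523481 = 0.3963 years

0.3963


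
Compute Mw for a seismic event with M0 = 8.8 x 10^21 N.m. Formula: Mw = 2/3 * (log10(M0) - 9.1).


log10(M0) = log10(8.8 x 10^21) = 21.9445
Mw = 2/3 * (21.9445 - 9.1)
= 2/3 * 12.8445
= 8.56

8.56


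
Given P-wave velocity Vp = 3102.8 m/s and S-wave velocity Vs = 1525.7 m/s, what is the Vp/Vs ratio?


Vp/Vs = 3102.8 / 1525.7
= 2.0337

2.0337


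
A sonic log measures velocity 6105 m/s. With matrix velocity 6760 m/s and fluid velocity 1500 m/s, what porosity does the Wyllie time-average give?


1/V - 1/Vm = 1/6105 - 1/6760 = 1.587e-05
1/Vf - 1/Vm = 1/1500 - 1/6760 = 0.00051874
phi = 1.587e-05 / 0.00051874 = 0.0306

0.0306


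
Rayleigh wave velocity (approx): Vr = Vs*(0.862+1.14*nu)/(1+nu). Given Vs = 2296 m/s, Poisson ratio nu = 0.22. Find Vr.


Numerator factor = 0.862 + 1.14*0.22 = 1.1128
Denominator = 1 + 0.22 = 1.22
Vr = 2296 * 1.1128 / 1.22 = 2094.25 m/s

2094.25


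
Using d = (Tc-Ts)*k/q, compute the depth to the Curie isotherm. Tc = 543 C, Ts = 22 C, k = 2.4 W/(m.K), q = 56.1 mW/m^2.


T_Curie - T_surf = 543 - 22 = 521 C
Convert q to W/m^2: 56.1 mW/m^2 = 0.0561 W/m^2
d = 521 * 2.4 / 0.0561 = 22288.77 m

22288.77


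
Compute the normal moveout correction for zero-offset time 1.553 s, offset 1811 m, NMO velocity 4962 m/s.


x/Vnmo = 1811/4962 = 0.364974
(x/Vnmo)^2 = 0.133206
t0^2 = 2.411809
sqrt(2.411809 + 0.133206) = 1.59531
dt = 1.59531 - 1.553 = 0.04231

0.04231


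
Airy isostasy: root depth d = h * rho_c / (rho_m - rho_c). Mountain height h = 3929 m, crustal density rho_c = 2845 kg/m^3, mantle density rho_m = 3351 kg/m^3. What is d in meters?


rho_m - rho_c = 3351 - 2845 = 506
d = 3929 * 2845 / 506
= 11178005 / 506
= 22090.92 m

22090.92


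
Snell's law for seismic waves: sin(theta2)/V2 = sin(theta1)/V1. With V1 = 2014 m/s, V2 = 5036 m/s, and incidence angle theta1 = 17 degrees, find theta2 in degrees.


sin(theta1) = sin(17 deg) = 0.292372
sin(theta2) = V2/V1 * sin(theta1) = 5036/2014 * 0.292372 = 0.731074
theta2 = arcsin(0.731074) = 46.9765 degrees

46.9765


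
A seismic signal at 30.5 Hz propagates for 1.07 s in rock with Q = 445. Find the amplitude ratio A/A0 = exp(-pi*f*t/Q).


pi*f*t/Q = pi*30.5*1.07/445 = 0.230395
A/A0 = exp(-0.230395) = 0.79422

0.79422


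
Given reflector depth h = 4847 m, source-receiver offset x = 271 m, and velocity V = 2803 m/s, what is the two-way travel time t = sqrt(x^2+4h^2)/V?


x^2 + 4h^2 = 271^2 + 4*4847^2 = 73441 + 93973636 = 94047077
sqrt(94047077) = 9697.7872
t = 9697.7872 / 2803 = 3.4598 s

3.4598


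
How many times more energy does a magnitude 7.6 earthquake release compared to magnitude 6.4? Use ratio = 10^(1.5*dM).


M2 - M1 = 7.6 - 6.4 = 1.2
1.5 * 1.2 = 1.8
ratio = 10^1.8 = 63.1

63.1


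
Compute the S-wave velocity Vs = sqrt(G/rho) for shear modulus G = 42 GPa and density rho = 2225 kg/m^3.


Convert G to Pa: G = 42e9 Pa
Compute G/rho = 42e9 / 2225 = 18876404.4944
Vs = sqrt(18876404.4944) = 4344.7 m/s

4344.7


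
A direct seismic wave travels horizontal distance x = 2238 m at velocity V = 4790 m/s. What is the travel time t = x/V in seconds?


t = x / V
= 2238 / 4790
= 0.4672 s

0.4672


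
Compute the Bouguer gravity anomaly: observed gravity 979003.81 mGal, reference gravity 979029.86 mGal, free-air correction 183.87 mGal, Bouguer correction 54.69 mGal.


BA = g_obs - g_ref + FAC - BC
= 979003.81 - 979029.86 + 183.87 - 54.69
= 103.13 mGal

103.13


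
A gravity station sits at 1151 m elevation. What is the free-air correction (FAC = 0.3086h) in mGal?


FAC = 0.3086 * h
= 0.3086 * 1151
= 355.1986 mGal

355.1986


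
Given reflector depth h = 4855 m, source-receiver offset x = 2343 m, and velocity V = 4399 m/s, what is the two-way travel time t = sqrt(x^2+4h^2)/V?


x^2 + 4h^2 = 2343^2 + 4*4855^2 = 5489649 + 94284100 = 99773749
sqrt(99773749) = 9988.681
t = 9988.681 / 4399 = 2.2707 s

2.2707


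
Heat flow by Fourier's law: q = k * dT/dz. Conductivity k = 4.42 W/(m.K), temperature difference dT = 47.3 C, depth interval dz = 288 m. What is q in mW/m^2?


q = k * dT / dz * 1000
= 4.42 * 47.3 / 288 * 1000
= 0.725924 * 1000
= 725.9236 mW/m^2

725.9236


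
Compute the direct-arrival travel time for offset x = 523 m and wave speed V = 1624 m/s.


t = x / V
= 523 / 1624
= 0.322 s

0.322


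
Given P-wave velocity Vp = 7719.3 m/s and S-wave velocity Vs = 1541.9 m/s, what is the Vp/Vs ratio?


Vp/Vs = 7719.3 / 1541.9
= 5.0064

5.0064


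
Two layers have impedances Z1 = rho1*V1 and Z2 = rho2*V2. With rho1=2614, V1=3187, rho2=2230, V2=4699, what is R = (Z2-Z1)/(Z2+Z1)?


Z1 = 2614 * 3187 = 8330818
Z2 = 2230 * 4699 = 10478770
R = (10478770 - 8330818) / (10478770 + 8330818) = 2147952 / 18809588 = 0.1142

0.1142


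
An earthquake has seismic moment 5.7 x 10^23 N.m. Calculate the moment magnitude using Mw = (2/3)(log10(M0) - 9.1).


log10(M0) = log10(5.7 x 10^23) = 23.7559
Mw = 2/3 * (23.7559 - 9.1)
= 2/3 * 14.6559
= 9.77

9.77


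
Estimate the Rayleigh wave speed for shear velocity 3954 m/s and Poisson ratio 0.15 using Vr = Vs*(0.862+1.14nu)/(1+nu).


Numerator factor = 0.862 + 1.14*0.15 = 1.033
Denominator = 1 + 0.15 = 1.15
Vr = 3954 * 1.033 / 1.15 = 3551.72 m/s

3551.72


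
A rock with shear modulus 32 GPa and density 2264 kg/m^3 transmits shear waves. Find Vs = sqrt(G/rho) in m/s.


Convert G to Pa: G = 32e9 Pa
Compute G/rho = 32e9 / 2264 = 14134275.6184
Vs = sqrt(14134275.6184) = 3759.56 m/s

3759.56


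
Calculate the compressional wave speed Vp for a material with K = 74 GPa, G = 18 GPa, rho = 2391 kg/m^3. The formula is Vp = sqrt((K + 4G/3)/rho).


First compute the effective modulus:
K + 4G/3 = 74e9 + 4*18e9/3 = 98000000000.0 Pa
Then divide by density:
98000000000.0 / 2391 = 40987034.7135 Pa/(kg/m^3)
Take the square root:
Vp = sqrt(40987034.7135) = 6402.11 m/s

6402.11


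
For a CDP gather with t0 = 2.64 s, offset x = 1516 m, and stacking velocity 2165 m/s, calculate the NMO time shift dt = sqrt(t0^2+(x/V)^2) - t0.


x/Vnmo = 1516/2165 = 0.700231
(x/Vnmo)^2 = 0.490323
t0^2 = 6.9696
sqrt(6.9696 + 0.490323) = 2.731286
dt = 2.731286 - 2.64 = 0.091286

0.091286


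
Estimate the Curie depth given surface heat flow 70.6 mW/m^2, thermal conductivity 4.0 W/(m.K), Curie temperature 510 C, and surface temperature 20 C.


T_Curie - T_surf = 510 - 20 = 490 C
Convert q to W/m^2: 70.6 mW/m^2 = 0.0706 W/m^2
d = 490 * 4.0 / 0.0706 = 27762.04 m

27762.04


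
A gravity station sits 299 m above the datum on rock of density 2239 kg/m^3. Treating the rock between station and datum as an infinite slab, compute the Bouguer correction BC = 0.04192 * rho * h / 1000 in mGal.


BC = 0.04192 * rho * h / 1000
= 0.04192 * 2239 * 299 / 1000
= 28.0638 mGal

28.0638


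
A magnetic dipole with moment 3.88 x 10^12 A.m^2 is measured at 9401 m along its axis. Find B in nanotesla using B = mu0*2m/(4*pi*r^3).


m = 3.88 x 10^12 = 3880000000000 A.m^2
2m = 7760000000000 A.m^2
r^3 = 9401^3 = 830849108201
B = (4pi*10^-7) * 7760000000000 / (4*pi * 830849108201) * 1e9
= 9751503.596743 / 10440757818263.57 * 1e9
= 933.9843 nT

933.9843


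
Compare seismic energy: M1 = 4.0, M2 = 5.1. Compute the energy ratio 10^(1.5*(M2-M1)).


M2 - M1 = 5.1 - 4.0 = 1.1
1.5 * 1.1 = 1.65
ratio = 10^1.65 = 44.67

44.67


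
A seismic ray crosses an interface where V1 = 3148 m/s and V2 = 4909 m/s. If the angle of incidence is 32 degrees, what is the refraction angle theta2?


sin(theta1) = sin(32 deg) = 0.529919
sin(theta2) = V2/V1 * sin(theta1) = 4909/3148 * 0.529919 = 0.826358
theta2 = arcsin(0.826358) = 55.7264 degrees

55.7264


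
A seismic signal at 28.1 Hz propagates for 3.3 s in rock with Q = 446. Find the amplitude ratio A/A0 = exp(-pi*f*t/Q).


pi*f*t/Q = pi*28.1*3.3/446 = 0.653184
A/A0 = exp(-0.653184) = 0.520386

0.520386


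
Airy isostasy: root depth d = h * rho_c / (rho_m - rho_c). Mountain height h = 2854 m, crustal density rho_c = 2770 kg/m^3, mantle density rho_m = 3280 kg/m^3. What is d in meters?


rho_m - rho_c = 3280 - 2770 = 510
d = 2854 * 2770 / 510
= 7905580 / 510
= 15501.14 m

15501.14


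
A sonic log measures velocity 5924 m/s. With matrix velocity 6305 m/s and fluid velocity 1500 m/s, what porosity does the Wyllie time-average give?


1/V - 1/Vm = 1/5924 - 1/6305 = 1.02e-05
1/Vf - 1/Vm = 1/1500 - 1/6305 = 0.00050806
phi = 1.02e-05 / 0.00050806 = 0.0201

0.0201


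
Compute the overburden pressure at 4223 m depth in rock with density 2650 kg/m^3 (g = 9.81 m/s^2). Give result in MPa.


P = rho * g * z / 1e6
= 2650 * 9.81 * 4223 / 1e6
= 109783219.5 / 1e6
= 109.7832 MPa

109.7832


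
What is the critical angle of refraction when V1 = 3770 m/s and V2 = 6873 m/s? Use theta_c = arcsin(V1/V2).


V1/V2 = 3770/6873 = 0.548523
theta_c = arcsin(0.548523) = 33.2658 degrees

33.2658


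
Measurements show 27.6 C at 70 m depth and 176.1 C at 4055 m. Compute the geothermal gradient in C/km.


dT = 176.1 - 27.6 = 148.5 C
dz = 4055 - 70 = 3985 m
gradient = dT/dz * 1000 = 148.5/3985 * 1000 = 37.2647 C/km

37.2647


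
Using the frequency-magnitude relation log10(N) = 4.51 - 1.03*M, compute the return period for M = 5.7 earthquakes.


log10(N) = 4.51 - 1.03*5.7 = -1.361
N = 10^-1.361 = 0.043551
T = 1/N = 1/0.043551 = 22.9615 years

22.9615


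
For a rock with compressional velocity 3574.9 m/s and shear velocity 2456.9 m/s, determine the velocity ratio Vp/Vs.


Vp/Vs = 3574.9 / 2456.9
= 1.455

1.455


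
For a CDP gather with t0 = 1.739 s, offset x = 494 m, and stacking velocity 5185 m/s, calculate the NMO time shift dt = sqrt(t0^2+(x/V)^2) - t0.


x/Vnmo = 494/5185 = 0.095275
(x/Vnmo)^2 = 0.009077
t0^2 = 3.024121
sqrt(3.024121 + 0.009077) = 1.741608
dt = 1.741608 - 1.739 = 0.002608

0.002608


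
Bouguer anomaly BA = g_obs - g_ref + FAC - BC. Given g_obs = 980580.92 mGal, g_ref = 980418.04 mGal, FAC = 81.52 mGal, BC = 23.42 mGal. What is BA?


BA = g_obs - g_ref + FAC - BC
= 980580.92 - 980418.04 + 81.52 - 23.42
= 220.98 mGal

220.98


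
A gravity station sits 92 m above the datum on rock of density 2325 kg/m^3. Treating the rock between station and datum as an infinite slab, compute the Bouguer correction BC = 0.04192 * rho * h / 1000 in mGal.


BC = 0.04192 * rho * h / 1000
= 0.04192 * 2325 * 92 / 1000
= 8.9667 mGal

8.9667


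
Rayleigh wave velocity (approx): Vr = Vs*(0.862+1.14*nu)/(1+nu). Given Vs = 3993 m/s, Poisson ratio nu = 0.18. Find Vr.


Numerator factor = 0.862 + 1.14*0.18 = 1.0672
Denominator = 1 + 0.18 = 1.18
Vr = 3993 * 1.0672 / 1.18 = 3611.3 m/s

3611.3


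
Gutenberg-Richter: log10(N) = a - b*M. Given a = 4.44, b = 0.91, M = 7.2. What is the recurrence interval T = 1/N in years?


log10(N) = 4.44 - 0.91*7.2 = -2.112
N = 10^-2.112 = 0.007727
T = 1/N = 1/0.007727 = 129.4196 years

129.4196


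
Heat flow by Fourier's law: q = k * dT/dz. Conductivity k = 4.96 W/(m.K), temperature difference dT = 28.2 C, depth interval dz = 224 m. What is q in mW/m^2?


q = k * dT / dz * 1000
= 4.96 * 28.2 / 224 * 1000
= 0.624429 * 1000
= 624.4286 mW/m^2

624.4286


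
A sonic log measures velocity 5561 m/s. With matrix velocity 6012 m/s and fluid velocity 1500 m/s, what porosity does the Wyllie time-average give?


1/V - 1/Vm = 1/5561 - 1/6012 = 1.349e-05
1/Vf - 1/Vm = 1/1500 - 1/6012 = 0.00050033
phi = 1.349e-05 / 0.00050033 = 0.027

0.027


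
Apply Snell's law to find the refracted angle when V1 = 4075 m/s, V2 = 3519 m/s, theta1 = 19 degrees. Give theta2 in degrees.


sin(theta1) = sin(19 deg) = 0.325568
sin(theta2) = V2/V1 * sin(theta1) = 3519/4075 * 0.325568 = 0.281147
theta2 = arcsin(0.281147) = 16.3287 degrees

16.3287


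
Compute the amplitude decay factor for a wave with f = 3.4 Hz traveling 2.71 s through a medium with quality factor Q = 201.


pi*f*t/Q = pi*3.4*2.71/201 = 0.144013
A/A0 = exp(-0.144013) = 0.865876

0.865876


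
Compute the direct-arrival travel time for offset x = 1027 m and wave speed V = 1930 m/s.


t = x / V
= 1027 / 1930
= 0.5321 s

0.5321


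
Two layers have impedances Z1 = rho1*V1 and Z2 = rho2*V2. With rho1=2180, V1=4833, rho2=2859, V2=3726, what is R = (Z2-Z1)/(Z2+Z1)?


Z1 = 2180 * 4833 = 10535940
Z2 = 2859 * 3726 = 10652634
R = (10652634 - 10535940) / (10652634 + 10535940) = 116694 / 21188574 = 0.0055

0.0055


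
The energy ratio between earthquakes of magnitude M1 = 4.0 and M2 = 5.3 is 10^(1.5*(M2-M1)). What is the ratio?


M2 - M1 = 5.3 - 4.0 = 1.3
1.5 * 1.3 = 1.95
ratio = 10^1.95 = 89.13

89.13


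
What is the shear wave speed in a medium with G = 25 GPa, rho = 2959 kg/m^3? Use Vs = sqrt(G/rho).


Convert G to Pa: G = 25e9 Pa
Compute G/rho = 25e9 / 2959 = 8448800.2704
Vs = sqrt(8448800.2704) = 2906.68 m/s

2906.68


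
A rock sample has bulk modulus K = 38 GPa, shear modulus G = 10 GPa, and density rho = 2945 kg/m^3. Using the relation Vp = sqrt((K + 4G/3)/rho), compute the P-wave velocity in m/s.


First compute the effective modulus:
K + 4G/3 = 38e9 + 4*10e9/3 = 51333333333.33 Pa
Then divide by density:
51333333333.33 / 2945 = 17430673.4578 Pa/(kg/m^3)
Take the square root:
Vp = sqrt(17430673.4578) = 4175.01 m/s

4175.01


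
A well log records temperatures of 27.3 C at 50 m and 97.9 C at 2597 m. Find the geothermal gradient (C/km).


dT = 97.9 - 27.3 = 70.6 C
dz = 2597 - 50 = 2547 m
gradient = dT/dz * 1000 = 70.6/2547 * 1000 = 27.7189 C/km

27.7189


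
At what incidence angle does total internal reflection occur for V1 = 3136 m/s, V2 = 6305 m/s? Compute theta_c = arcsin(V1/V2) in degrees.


V1/V2 = 3136/6305 = 0.497383
theta_c = arcsin(0.497383) = 29.827 degrees

29.827


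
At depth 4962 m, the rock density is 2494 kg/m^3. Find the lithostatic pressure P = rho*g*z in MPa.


P = rho * g * z / 1e6
= 2494 * 9.81 * 4962 / 1e6
= 121400986.68 / 1e6
= 121.401 MPa

121.401


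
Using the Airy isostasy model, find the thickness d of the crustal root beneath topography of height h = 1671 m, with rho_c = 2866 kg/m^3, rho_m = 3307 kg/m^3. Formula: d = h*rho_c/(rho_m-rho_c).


rho_m - rho_c = 3307 - 2866 = 441
d = 1671 * 2866 / 441
= 4789086 / 441
= 10859.61 m

10859.61


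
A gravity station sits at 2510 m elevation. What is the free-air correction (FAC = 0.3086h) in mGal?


FAC = 0.3086 * h
= 0.3086 * 2510
= 774.586 mGal

774.586


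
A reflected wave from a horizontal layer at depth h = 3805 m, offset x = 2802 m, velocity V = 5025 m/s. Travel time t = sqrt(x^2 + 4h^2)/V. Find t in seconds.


x^2 + 4h^2 = 2802^2 + 4*3805^2 = 7851204 + 57912100 = 65763304
sqrt(65763304) = 8109.4577
t = 8109.4577 / 5025 = 1.6138 s

1.6138


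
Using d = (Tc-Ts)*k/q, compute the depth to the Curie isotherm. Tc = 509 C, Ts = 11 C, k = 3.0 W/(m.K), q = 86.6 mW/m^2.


T_Curie - T_surf = 509 - 11 = 498 C
Convert q to W/m^2: 86.6 mW/m^2 = 0.0866 W/m^2
d = 498 * 3.0 / 0.0866 = 17251.73 m

17251.73


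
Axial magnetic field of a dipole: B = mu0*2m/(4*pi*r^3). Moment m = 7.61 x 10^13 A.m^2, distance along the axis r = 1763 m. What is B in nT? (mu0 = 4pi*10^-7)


m = 7.61 x 10^13 = 76100000000000 A.m^2
2m = 152200000000000 A.m^2
r^3 = 1763^3 = 5479701947
B = (4pi*10^-7) * 152200000000000 / (4*pi * 5479701947) * 1e9
= 191260160.750547 / 68859965522.23 * 1e9
= 2777523.3301 nT

2777523.3301


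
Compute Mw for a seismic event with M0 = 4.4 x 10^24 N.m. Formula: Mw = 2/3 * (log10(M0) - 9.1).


log10(M0) = log10(4.4 x 10^24) = 24.6435
Mw = 2/3 * (24.6435 - 9.1)
= 2/3 * 15.5435
= 10.36

10.36


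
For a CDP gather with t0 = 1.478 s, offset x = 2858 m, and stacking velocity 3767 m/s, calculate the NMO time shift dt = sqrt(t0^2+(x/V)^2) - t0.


x/Vnmo = 2858/3767 = 0.758694
(x/Vnmo)^2 = 0.575616
t0^2 = 2.184484
sqrt(2.184484 + 0.575616) = 1.661355
dt = 1.661355 - 1.478 = 0.183355

0.183355


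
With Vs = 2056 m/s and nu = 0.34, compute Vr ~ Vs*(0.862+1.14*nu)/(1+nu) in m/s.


Numerator factor = 0.862 + 1.14*0.34 = 1.2496
Denominator = 1 + 0.34 = 1.34
Vr = 2056 * 1.2496 / 1.34 = 1917.3 m/s

1917.3


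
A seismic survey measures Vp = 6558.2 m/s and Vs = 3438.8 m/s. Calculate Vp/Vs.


Vp/Vs = 6558.2 / 3438.8
= 1.9071

1.9071


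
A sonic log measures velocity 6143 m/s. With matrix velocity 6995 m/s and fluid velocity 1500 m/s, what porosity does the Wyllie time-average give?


1/V - 1/Vm = 1/6143 - 1/6995 = 1.983e-05
1/Vf - 1/Vm = 1/1500 - 1/6995 = 0.00052371
phi = 1.983e-05 / 0.00052371 = 0.0379

0.0379


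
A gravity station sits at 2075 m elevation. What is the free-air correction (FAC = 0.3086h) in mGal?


FAC = 0.3086 * h
= 0.3086 * 2075
= 640.345 mGal

640.345


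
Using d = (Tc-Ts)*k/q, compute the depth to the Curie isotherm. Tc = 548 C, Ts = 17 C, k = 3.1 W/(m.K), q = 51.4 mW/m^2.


T_Curie - T_surf = 548 - 17 = 531 C
Convert q to W/m^2: 51.4 mW/m^2 = 0.0514 W/m^2
d = 531 * 3.1 / 0.0514 = 32025.29 m

32025.29


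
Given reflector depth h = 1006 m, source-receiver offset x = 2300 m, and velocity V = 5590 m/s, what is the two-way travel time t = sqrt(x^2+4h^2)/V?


x^2 + 4h^2 = 2300^2 + 4*1006^2 = 5290000 + 4048144 = 9338144
sqrt(9338144) = 3055.8377
t = 3055.8377 / 5590 = 0.5467 s

0.5467


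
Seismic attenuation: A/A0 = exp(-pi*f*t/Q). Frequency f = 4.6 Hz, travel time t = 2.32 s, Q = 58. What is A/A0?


pi*f*t/Q = pi*4.6*2.32/58 = 0.578053
A/A0 = exp(-0.578053) = 0.56099

0.56099


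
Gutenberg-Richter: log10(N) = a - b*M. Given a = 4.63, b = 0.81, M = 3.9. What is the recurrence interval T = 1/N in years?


log10(N) = 4.63 - 0.81*3.9 = 1.471
N = 10^1.471 = 29.580125
T = 1/N = 1/29.580125 = 0.0338 years

0.0338


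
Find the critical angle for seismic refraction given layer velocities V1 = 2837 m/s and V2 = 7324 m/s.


V1/V2 = 2837/7324 = 0.387357
theta_c = arcsin(0.387357) = 22.7901 degrees

22.7901


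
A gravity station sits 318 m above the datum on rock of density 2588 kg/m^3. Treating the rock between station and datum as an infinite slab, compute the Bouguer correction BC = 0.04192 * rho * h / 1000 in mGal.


BC = 0.04192 * rho * h / 1000
= 0.04192 * 2588 * 318 / 1000
= 34.4995 mGal

34.4995


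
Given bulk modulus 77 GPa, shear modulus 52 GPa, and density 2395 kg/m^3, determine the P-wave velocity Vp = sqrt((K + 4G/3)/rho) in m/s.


First compute the effective modulus:
K + 4G/3 = 77e9 + 4*52e9/3 = 146333333333.33 Pa
Then divide by density:
146333333333.33 / 2395 = 61099512.874 Pa/(kg/m^3)
Take the square root:
Vp = sqrt(61099512.874) = 7816.62 m/s

7816.62


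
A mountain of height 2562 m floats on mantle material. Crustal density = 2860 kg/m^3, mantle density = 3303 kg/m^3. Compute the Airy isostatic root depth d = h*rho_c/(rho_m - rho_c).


rho_m - rho_c = 3303 - 2860 = 443
d = 2562 * 2860 / 443
= 7327320 / 443
= 16540.23 m

16540.23


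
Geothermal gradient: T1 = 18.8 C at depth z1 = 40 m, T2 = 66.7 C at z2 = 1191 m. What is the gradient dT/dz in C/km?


dT = 66.7 - 18.8 = 47.9 C
dz = 1191 - 40 = 1151 m
gradient = dT/dz * 1000 = 47.9/1151 * 1000 = 41.616 C/km

41.616


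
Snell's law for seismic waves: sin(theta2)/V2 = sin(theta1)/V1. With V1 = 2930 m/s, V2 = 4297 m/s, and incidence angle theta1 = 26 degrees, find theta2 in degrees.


sin(theta1) = sin(26 deg) = 0.438371
sin(theta2) = V2/V1 * sin(theta1) = 4297/2930 * 0.438371 = 0.642894
theta2 = arcsin(0.642894) = 40.008 degrees

40.008


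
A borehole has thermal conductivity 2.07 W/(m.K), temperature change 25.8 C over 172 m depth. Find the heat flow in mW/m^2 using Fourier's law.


q = k * dT / dz * 1000
= 2.07 * 25.8 / 172 * 1000
= 0.3105 * 1000
= 310.5 mW/m^2

310.5


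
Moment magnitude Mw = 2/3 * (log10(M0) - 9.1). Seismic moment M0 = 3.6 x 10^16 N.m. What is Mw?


log10(M0) = log10(3.6 x 10^16) = 16.5563
Mw = 2/3 * (16.5563 - 9.1)
= 2/3 * 7.4563
= 4.97

4.97


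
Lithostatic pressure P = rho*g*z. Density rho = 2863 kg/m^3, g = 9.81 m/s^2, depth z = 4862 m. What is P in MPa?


P = rho * g * z / 1e6
= 2863 * 9.81 * 4862 / 1e6
= 136554277.86 / 1e6
= 136.5543 MPa

136.5543


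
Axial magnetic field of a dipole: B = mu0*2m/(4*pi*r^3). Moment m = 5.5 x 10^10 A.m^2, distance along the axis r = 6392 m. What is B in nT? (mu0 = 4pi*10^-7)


m = 5.5 x 10^10 = 55000000000 A.m^2
2m = 110000000000 A.m^2
r^3 = 6392^3 = 261162188288
B = (4pi*10^-7) * 110000000000 / (4*pi * 261162188288) * 1e9
= 138230.076758 / 3281860848484.06 * 1e9
= 42.1194 nT

42.1194


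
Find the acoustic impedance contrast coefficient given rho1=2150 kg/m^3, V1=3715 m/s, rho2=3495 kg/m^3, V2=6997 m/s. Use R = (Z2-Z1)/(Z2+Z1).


Z1 = 2150 * 3715 = 7987250
Z2 = 3495 * 6997 = 24454515
R = (24454515 - 7987250) / (24454515 + 7987250) = 16467265 / 32441765 = 0.5076

0.5076


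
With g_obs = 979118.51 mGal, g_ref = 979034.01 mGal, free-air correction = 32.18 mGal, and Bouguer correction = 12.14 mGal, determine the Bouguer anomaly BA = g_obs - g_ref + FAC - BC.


BA = g_obs - g_ref + FAC - BC
= 979118.51 - 979034.01 + 32.18 - 12.14
= 104.54 mGal

104.54


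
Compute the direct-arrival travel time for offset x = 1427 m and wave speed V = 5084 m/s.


t = x / V
= 1427 / 5084
= 0.2807 s

0.2807


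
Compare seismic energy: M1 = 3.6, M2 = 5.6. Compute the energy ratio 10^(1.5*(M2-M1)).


M2 - M1 = 5.6 - 3.6 = 2.0
1.5 * 2.0 = 3.0
ratio = 10^3.0 = 1000.0

1000.0


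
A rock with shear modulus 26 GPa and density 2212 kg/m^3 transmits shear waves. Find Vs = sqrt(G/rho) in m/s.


Convert G to Pa: G = 26e9 Pa
Compute G/rho = 26e9 / 2212 = 11754068.7161
Vs = sqrt(11754068.7161) = 3428.42 m/s

3428.42


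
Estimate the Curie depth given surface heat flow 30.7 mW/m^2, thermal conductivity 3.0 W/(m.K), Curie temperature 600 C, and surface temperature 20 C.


T_Curie - T_surf = 600 - 20 = 580 C
Convert q to W/m^2: 30.7 mW/m^2 = 0.0307 W/m^2
d = 580 * 3.0 / 0.0307 = 56677.52 m

56677.52


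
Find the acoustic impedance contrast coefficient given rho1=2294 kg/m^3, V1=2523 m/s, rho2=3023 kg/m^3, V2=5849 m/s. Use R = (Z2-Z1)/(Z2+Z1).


Z1 = 2294 * 2523 = 5787762
Z2 = 3023 * 5849 = 17681527
R = (17681527 - 5787762) / (17681527 + 5787762) = 11893765 / 23469289 = 0.5068

0.5068


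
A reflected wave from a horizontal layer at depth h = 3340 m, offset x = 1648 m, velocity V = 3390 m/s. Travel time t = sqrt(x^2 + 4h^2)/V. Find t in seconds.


x^2 + 4h^2 = 1648^2 + 4*3340^2 = 2715904 + 44622400 = 47338304
sqrt(47338304) = 6880.2837
t = 6880.2837 / 3390 = 2.0296 s

2.0296


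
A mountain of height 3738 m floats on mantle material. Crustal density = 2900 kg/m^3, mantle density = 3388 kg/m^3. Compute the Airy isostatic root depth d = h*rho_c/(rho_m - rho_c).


rho_m - rho_c = 3388 - 2900 = 488
d = 3738 * 2900 / 488
= 10840200 / 488
= 22213.52 m

22213.52


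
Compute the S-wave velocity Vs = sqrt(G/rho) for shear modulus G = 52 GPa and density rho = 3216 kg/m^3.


Convert G to Pa: G = 52e9 Pa
Compute G/rho = 52e9 / 3216 = 16169154.2289
Vs = sqrt(16169154.2289) = 4021.09 m/s

4021.09


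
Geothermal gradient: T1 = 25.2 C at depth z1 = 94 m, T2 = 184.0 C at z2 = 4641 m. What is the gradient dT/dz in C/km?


dT = 184.0 - 25.2 = 158.8 C
dz = 4641 - 94 = 4547 m
gradient = dT/dz * 1000 = 158.8/4547 * 1000 = 34.9241 C/km

34.9241


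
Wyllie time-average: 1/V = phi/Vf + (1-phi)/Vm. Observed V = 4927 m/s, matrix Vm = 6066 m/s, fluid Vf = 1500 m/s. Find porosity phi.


1/V - 1/Vm = 1/4927 - 1/6066 = 3.811e-05
1/Vf - 1/Vm = 1/1500 - 1/6066 = 0.00050181
phi = 3.811e-05 / 0.00050181 = 0.0759

0.0759


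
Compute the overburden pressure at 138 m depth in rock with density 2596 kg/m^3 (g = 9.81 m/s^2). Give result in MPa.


P = rho * g * z / 1e6
= 2596 * 9.81 * 138 / 1e6
= 3514412.88 / 1e6
= 3.5144 MPa

3.5144


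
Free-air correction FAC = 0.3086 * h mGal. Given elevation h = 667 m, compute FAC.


FAC = 0.3086 * h
= 0.3086 * 667
= 205.8362 mGal

205.8362
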